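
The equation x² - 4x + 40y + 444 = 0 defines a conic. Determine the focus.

Only x is squared. Complete the square in x: (x - 2)² = -40(y + 11).
Vertex (2, -11); 4p = -40 so p = -10. Opens down.
Focus is p units from the vertex along the axis: (h, k + p).

(2, -21)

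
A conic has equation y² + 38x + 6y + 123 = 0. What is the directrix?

x = 13/2

Only y is squared. Complete the square in y: (y + 3)² = -38(x + 3).
Vertex (-3, -3); 4p = -38 so p = -19/2. Opens left.
Directrix is the vertical line x = h − p = -3 − (-19/2) = 13/2.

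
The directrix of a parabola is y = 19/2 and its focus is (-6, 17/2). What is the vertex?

The vertex is the midpoint between the focus and the directrix along the axis of symmetry.
Axis is vertical (directrix is horizontal). Vertex y-coordinate = (17/2 + 19/2)/2 = 9; x-coordinate = -6.

(-6, 9)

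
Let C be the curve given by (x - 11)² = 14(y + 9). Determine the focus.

(11, -11/2)

Vertex (11, -9); 4p = 14 so p = 7/2. Opens up.
Focus is p units from the vertex along the axis: (h, k + p).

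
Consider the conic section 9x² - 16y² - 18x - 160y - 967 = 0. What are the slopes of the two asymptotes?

Rearranging, 9(x² - 2x) -16(y² + 10y) = 967.
Completing the square gives 9(x - 1)² -16(y + 5)² = 967 + 9 - 400 = 576.
Divide through by 576 to get (x - 1)²/64 - (y + 5)²/36 = 1.
Hyperbola, center (1, -5), transverse axis horizontal; a² = 64, b² = 36.
For a horizontal hyperbola the asymptotes have slope ±b/a.
Here that is ±6/8 = ±3/4.

3/4 and -3/4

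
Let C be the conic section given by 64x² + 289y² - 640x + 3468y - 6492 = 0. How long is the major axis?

Rearranging, 64(x² - 10x) + 289(y² + 12y) = 6492.
Complete the square: 64(x - 5)² + 289(y + 6)² = 6492 + 1600 + 10404 = 18496
Divide through by 18496 to get (x - 5)²/289 + (y + 6)²/64 = 1.
Ellipse, center (5, -6), major axis horizontal; a² = 289, b² = 64.
a² = 289 so a = 17; the major axis has length 2a = 34.

34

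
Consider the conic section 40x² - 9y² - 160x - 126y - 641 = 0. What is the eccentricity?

e = 7/3

Rearranging, 40(x² - 4x) -9(y² + 14y) = 641.
Complete the square: 40(x - 2)² -9(y + 7)² = 641 + 160 - 441 = 360
Divide by 360: (x - 2)²/9 - (y + 7)²/40 = 1
Hyperbola, center (2, -7), transverse axis horizontal; a² = 9, b² = 40.
c² = a² + b² = 49, so c = 7.
e = c/a = 7/3.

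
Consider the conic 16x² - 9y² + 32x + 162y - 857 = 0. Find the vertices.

Rearranging, 16(x² + 2x) -9(y² - 18y) = 857.
Complete the square: 16(x + 1)² -9(y - 9)² = 857 + 16 - 729 = 144
Dividing both sides by 144: (x + 1)²/9 - (y - 9)²/16 = 1
Hyperbola, center (-1, 9), transverse axis horizontal; a² = 9, b² = 16.
a = 3. Vertices at (h ± a, k).

(-4, 9) and (2, 9)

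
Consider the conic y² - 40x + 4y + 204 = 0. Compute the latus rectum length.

40

Only y is squared. Complete the square in y: (y + 2)² = 40(x - 5).
Vertex (5, -2); 4p = 40 so p = 10. Opens right.
Latus rectum length = |4p| = 40.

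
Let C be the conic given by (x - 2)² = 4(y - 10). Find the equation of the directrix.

y = 9

Vertex (2, 10); 4p = 4 so p = 1. Opens up.
Directrix is the horizontal line y = k − p = 10 − (1) = 9.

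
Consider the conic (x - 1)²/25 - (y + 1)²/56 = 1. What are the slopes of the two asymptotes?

Center (1, -1). The positive term is the x-term, so the transverse axis is horizontal; a² = 25, b² = 56.
For a horizontal hyperbola the asymptotes have slope ±b/a.
Here that is ±2√14/5.

2√14/5 and -2√14/5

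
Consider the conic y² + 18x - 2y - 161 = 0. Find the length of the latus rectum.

18

Only y is squared. Complete the square in y: (y - 1)² = -18(x - 9).
Vertex (9, 1); 4p = -18 so p = -9/2. Opens left.
Latus rectum length = |4p| = 18.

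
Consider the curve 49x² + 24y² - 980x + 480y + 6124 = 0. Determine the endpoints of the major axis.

Group the x- and y-terms: 49(x² - 20x) + 24(y² + 20y) = -6124
Completing the square gives 49(x - 10)² + 24(y + 10)² = -6124 + 4900 + 2400 = 1176.
Divide by 1176: (x - 10)²/24 + (y + 10)²/49 = 1
Ellipse, center (10, -10), major axis vertical; a² = 49, b² = 24.
a = 7. Vertices at (h, k ± a).

(10, -17) and (10, -3)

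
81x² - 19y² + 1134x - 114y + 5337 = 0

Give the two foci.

Collect terms: 81(x² + 14x) -19(y² + 6y) = -5337
81(x + 7)² -19(y + 3)² = -5337 + 3969 - 171 = -1539
Divide through by -1539 to get (y + 3)²/81 - (x + 7)²/19 = 1.
Hyperbola, center (-7, -3), transverse axis vertical; a² = 81, b² = 19.
c² = a² + b² = 81 + 19 = 100, so c = 10.
Foci lie on the vertical axis through the center: (h, k ± c).

(-7, -13) and (-7, 7)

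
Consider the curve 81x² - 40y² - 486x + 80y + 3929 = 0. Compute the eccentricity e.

e = 11/9

Collect terms: 81(x² - 6x) -40(y² - 2y) = -3929
Complete the square: 81(x - 3)² -40(y - 1)² = -3929 + 729 - 40 = -3240
Divide through by -3240 to get (y - 1)²/81 - (x - 3)²/40 = 1.
Hyperbola, center (3, 1), transverse axis vertical; a² = 81, b² = 40.
c² = a² + b² = 121, so c = 11.
e = c/a = 11/9.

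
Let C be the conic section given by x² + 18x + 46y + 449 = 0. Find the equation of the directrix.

y = 7/2

Only x is squared. Complete the square in x: (x + 9)² = -46(y + 8).
Vertex (-9, -8); 4p = -46 so p = -23/2. Opens down.
Directrix is the horizontal line y = k − p = -8 − (-23/2) = 7/2.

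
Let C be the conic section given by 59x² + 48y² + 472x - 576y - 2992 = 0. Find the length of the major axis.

2√118

59(x² + 8x) + 48(y² - 12y) = 2992
Complete the square in x and y: 59(x + 4)² + 48(y - 6)² = 2992 + 944 + 1728 = 5664
Dividing both sides by 5664: (x + 4)²/96 + (y - 6)²/118 = 1
Ellipse, center (-4, 6), major axis vertical; a² = 118, b² = 96.
a² = 118 so a = √118; the major axis has length 2a = 2√118.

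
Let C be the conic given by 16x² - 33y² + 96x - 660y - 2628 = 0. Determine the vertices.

16(x² + 6x) -33(y² + 20y) = 2628
Complete the square in x and y: 16(x + 3)² -33(y + 10)² = 2628 + 144 - 3300 = -528
Dividing both sides by -528: (y + 10)²/16 - (x + 3)²/33 = 1
Hyperbola, center (-3, -10), transverse axis vertical; a² = 16, b² = 33.
a = 4. Vertices at (h, k ± a).

(-3, -14) and (-3, -6)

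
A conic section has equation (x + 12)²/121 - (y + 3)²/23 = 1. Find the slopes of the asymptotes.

√23/11 and -√23/11

Center (-12, -3). The positive term is the x-term, so the transverse axis is horizontal; a² = 121, b² = 23.
For a horizontal hyperbola the asymptotes have slope ±b/a.
Here that is ±√23/11.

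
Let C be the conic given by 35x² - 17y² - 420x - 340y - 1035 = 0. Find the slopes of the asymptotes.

√595/17 and -√595/17

35(x² - 12x) -17(y² + 20y) = 1035
35(x - 6)² -17(y + 10)² = 1035 + 1260 - 1700 = 595
Divide by 595: (x - 6)²/17 - (y + 10)²/35 = 1
Hyperbola, center (6, -10), transverse axis horizontal; a² = 17, b² = 35.
For a horizontal hyperbola the asymptotes have slope ±b/a.
Here that is ±√35/√17 = ±√595/17.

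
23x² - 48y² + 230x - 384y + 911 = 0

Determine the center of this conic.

Rearranging, 23(x² + 10x) -48(y² + 8y) = -911.
Complete the square: 23(x + 5)² -48(y + 4)² = -911 + 575 - 768 = -1104
Divide through by -1104 to get (y + 4)²/23 - (x + 5)²/48 = 1.
Hyperbola with center (-5, -4).

(-5, -4)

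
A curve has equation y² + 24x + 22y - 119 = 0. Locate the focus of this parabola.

(4, -11)

Only y is squared. Complete the square in y: (y + 11)² = -24(x - 10).
Vertex (10, -11); 4p = -24 so p = -6. Opens left.
Focus is p units from the vertex along the axis: (h + p, k).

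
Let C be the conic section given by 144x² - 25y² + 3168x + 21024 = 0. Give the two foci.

144(x² + 22x) -25y² = -21024
Completing the square gives 144(x + 11)² -25y² = -21024 + 17424 + 0 = -3600.
Dividing both sides by -3600: y²/144 - (x + 11)²/25 = 1
Hyperbola, center (-11, 0), transverse axis vertical; a² = 144, b² = 25.
c² = a² + b² = 144 + 25 = 169, so c = 13.
Foci lie on the vertical axis through the center: (h, k ± c).

(-11, -13) and (-11, 13)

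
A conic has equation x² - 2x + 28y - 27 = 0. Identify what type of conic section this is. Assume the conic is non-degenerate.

parabola

No xy term. Coefficients of x² and y² are A = 1, C = 0.
Exactly one squared variable ⇒ parabola.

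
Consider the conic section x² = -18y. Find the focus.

(0, -9/2)

Vertex (0, 0); 4p = -18 so p = -9/2. Opens down.
Focus is p units from the vertex along the axis: (h, k + p).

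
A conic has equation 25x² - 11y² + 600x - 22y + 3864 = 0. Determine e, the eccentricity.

e = 6/5

Group: 25(x² + 24x) -11(y² + 2y) = -3864
Complete the square: 25(x + 12)² -11(y + 1)² = -3864 + 3600 - 11 = -275
Divide by -275: (y + 1)²/25 - (x + 12)²/11 = 1
Hyperbola, center (-12, -1), transverse axis vertical; a² = 25, b² = 11.
c² = a² + b² = 36, so c = 6.
e = c/a = 6/5.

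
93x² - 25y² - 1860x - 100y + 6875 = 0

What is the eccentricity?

Collect terms: 93(x² - 20x) -25(y² + 4y) = -6875
Complete the square in x and y: 93(x - 10)² -25(y + 2)² = -6875 + 9300 - 100 = 2325
Divide by 2325: (x - 10)²/25 - (y + 2)²/93 = 1
Hyperbola, center (10, -2), transverse axis horizontal; a² = 25, b² = 93.
c² = a² + b² = 118, so c = √118.
e = c/a = √118/5.

e = √118/5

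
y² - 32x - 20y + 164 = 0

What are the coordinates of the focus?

Only y is squared. Complete the square in y: (y - 10)² = 32(x - 2).
Vertex (2, 10); 4p = 32 so p = 8. Opens right.
Focus is p units from the vertex along the axis: (h + p, k).

(10, 10)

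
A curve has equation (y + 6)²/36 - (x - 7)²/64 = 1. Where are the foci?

Center (7, -6). The positive term is the y-term, so the transverse axis is vertical; a² = 36, b² = 64.
c² = a² + b² = 36 + 64 = 100, so c = 10.
Foci lie on the vertical axis through the center: (h, k ± c).

(7, -16) and (7, 4)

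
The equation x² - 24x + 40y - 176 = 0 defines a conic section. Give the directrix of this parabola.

y = 18

Only x is squared. Complete the square in x: (x - 12)² = -40(y - 8).
Vertex (12, 8); 4p = -40 so p = -10. Opens down.
Directrix is the horizontal line y = k − p = 8 − (-10) = 18.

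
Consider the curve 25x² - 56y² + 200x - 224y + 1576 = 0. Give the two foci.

(-4, -11) and (-4, 7)

25(x² + 8x) -56(y² + 4y) = -1576
Complete the square: 25(x + 4)² -56(y + 2)² = -1576 + 400 - 224 = -1400
Dividing both sides by -1400: (y + 2)²/25 - (x + 4)²/56 = 1
Hyperbola, center (-4, -2), transverse axis vertical; a² = 25, b² = 56.
c² = a² + b² = 25 + 56 = 81, so c = 9.
Foci lie on the vertical axis through the center: (h, k ± c).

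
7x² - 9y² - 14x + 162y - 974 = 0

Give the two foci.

(-7, 9) and (9, 9)

Collect terms: 7(x² - 2x) -9(y² - 18y) = 974
Completing the square gives 7(x - 1)² -9(y - 9)² = 974 + 7 - 729 = 252.
Dividing both sides by 252: (x - 1)²/36 - (y - 9)²/28 = 1
Hyperbola, center (1, 9), transverse axis horizontal; a² = 36, b² = 28.
c² = a² + b² = 36 + 28 = 64, so c = 8.
Foci lie on the horizontal axis through the center: (h ± c, k).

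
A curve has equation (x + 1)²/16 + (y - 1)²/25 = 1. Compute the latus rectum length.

32/5

Center (-1, 1). The larger denominator 25 sits under the y-term, so the major axis is vertical; a² = 25, b² = 16.
Latus rectum length = 2b²/a = 2·16/5 = 32/5.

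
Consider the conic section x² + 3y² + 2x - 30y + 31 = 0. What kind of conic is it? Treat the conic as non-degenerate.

No xy term. Coefficients of x² and y² are A = 1, C = 3.
A and C have the same sign but A ≠ C ⇒ ellipse.

ellipse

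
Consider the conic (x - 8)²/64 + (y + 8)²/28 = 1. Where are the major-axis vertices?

(0, -8) and (16, -8)

Center (8, -8). The larger denominator 64 sits under the x-term, so the major axis is horizontal; a² = 64, b² = 28.
a = 8. Vertices at (h ± a, k).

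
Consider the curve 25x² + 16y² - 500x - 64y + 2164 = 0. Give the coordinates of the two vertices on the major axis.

Rearranging, 25(x² - 20x) + 16(y² - 4y) = -2164.
25(x - 10)² + 16(y - 2)² = -2164 + 2500 + 64 = 400
Divide through by 400 to get (x - 10)²/16 + (y - 2)²/25 = 1.
Ellipse, center (10, 2), major axis vertical; a² = 25, b² = 16.
a = 5. Vertices at (h, k ± a).

(10, -3) and (10, 7)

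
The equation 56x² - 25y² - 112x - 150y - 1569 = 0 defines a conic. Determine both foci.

(-8, -3) and (10, -3)

Collect terms: 56(x² - 2x) -25(y² + 6y) = 1569
Complete the square in x and y: 56(x - 1)² -25(y + 3)² = 1569 + 56 - 225 = 1400
Dividing both sides by 1400: (x - 1)²/25 - (y + 3)²/56 = 1
Hyperbola, center (1, -3), transverse axis horizontal; a² = 25, b² = 56.
c² = a² + b² = 25 + 56 = 81, so c = 9.
Foci lie on the horizontal axis through the center: (h ± c, k).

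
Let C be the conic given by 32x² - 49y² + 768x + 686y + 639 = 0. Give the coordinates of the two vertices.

Rearranging, 32(x² + 24x) -49(y² - 14y) = -639.
Complete the square in x and y: 32(x + 12)² -49(y - 7)² = -639 + 4608 - 2401 = 1568
Divide by 1568: (x + 12)²/49 - (y - 7)²/32 = 1
Hyperbola, center (-12, 7), transverse axis horizontal; a² = 49, b² = 32.
a = 7. Vertices at (h ± a, k).

(-19, 7) and (-5, 7)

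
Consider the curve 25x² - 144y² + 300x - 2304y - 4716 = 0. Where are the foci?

(-6, -21) and (-6, 5)

25(x² + 12x) -144(y² + 16y) = 4716
Complete the square: 25(x + 6)² -144(y + 8)² = 4716 + 900 - 9216 = -3600
Divide by -3600: (y + 8)²/25 - (x + 6)²/144 = 1
Hyperbola, center (-6, -8), transverse axis vertical; a² = 25, b² = 144.
c² = a² + b² = 25 + 144 = 169, so c = 13.
Foci lie on the vertical axis through the center: (h, k ± c).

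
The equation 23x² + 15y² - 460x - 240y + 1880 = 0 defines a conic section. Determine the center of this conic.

Group the x- and y-terms: 23(x² - 20x) + 15(y² - 16y) = -1880
Complete the square: 23(x - 10)² + 15(y - 8)² = -1880 + 2300 + 960 = 1380
Dividing both sides by 1380: (x - 10)²/60 + (y - 8)²/92 = 1
Ellipse with center (10, 8).

(10, 8)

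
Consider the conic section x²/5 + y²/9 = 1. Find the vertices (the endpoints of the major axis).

Center (0, 0). The larger denominator 9 sits under the y-term, so the major axis is vertical; a² = 9, b² = 5.
a = 3. Vertices at (h, k ± a).

(0, -3) and (0, 3)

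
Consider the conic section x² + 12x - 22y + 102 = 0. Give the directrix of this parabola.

y = -5/2

Only x is squared. Complete the square in x: (x + 6)² = 22(y - 3).
Vertex (-6, 3); 4p = 22 so p = 11/2. Opens up.
Directrix is the horizontal line y = k − p = 3 − (11/2) = -5/2.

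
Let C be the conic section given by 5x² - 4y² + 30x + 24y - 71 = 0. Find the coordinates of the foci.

Group the x- and y-terms: 5(x² + 6x) -4(y² - 6y) = 71
Complete the square: 5(x + 3)² -4(y - 3)² = 71 + 45 - 36 = 80
Dividing both sides by 80: (x + 3)²/16 - (y - 3)²/20 = 1
Hyperbola, center (-3, 3), transverse axis horizontal; a² = 16, b² = 20.
c² = a² + b² = 16 + 20 = 36, so c = 6.
Foci lie on the horizontal axis through the center: (h ± c, k).

(-9, 3) and (3, 3)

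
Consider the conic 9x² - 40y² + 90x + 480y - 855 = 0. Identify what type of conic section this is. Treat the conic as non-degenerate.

No xy term. Coefficients of x² and y² are A = 9, C = -40.
A and C have opposite signs ⇒ hyperbola.

hyperbola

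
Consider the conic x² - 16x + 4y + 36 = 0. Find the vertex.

(8, 7)

Only x is squared. Complete the square in x: (x - 8)² = -4(y - 7).
Vertex (8, 7); 4p = -4 so p = -1. Opens down.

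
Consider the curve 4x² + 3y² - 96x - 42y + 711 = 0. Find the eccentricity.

Collect terms: 4(x² - 24x) + 3(y² - 14y) = -711
4(x - 12)² + 3(y - 7)² = -711 + 576 + 147 = 12
Divide by 12: (x - 12)²/3 + (y - 7)²/4 = 1
Ellipse, center (12, 7), major axis vertical; a² = 4, b² = 3.
c² = a² - b² = 1, so c = 1.
e = c/a = 1/2.

e = 1/2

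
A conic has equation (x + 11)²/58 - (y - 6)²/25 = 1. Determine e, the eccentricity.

Center (-11, 6). The positive term is the x-term, so the transverse axis is horizontal; a² = 58, b² = 25.
c² = a² + b² = 83, so c = √83.
e = c/a = √83/√58 = √4814/58.

e = √4814/58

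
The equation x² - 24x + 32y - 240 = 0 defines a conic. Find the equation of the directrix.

Only x is squared. Complete the square in x: (x - 12)² = -32(y - 12).
Vertex (12, 12); 4p = -32 so p = -8. Opens down.
Directrix is the horizontal line y = k − p = 12 − (-8) = 20.

y = 20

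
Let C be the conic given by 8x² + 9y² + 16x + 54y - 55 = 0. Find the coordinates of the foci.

Group: 8(x² + 2x) + 9(y² + 6y) = 55
8(x + 1)² + 9(y + 3)² = 55 + 8 + 81 = 144
Dividing both sides by 144: (x + 1)²/18 + (y + 3)²/16 = 1
Ellipse, center (-1, -3), major axis horizontal; a² = 18, b² = 16.
c² = a² - b² = 18 - 16 = 2, so c = √2.
Foci lie on the horizontal axis through the center: (h ± c, k).

(-1 - √2, -3) and (-1 + √2, -3)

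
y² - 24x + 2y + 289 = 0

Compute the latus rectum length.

24

Only y is squared. Complete the square in y: (y + 1)² = 24(x - 12).
Vertex (12, -1); 4p = 24 so p = 6. Opens right.
Latus rectum length = |4p| = 24.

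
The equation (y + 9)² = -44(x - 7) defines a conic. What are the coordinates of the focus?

(-4, -9)

Vertex (7, -9); 4p = -44 so p = -11. Opens left.
Focus is p units from the vertex along the axis: (h + p, k).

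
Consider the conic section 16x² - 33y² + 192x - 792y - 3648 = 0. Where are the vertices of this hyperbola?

(-6, -16) and (-6, -8)

Collect terms: 16(x² + 12x) -33(y² + 24y) = 3648
Complete the square in x and y: 16(x + 6)² -33(y + 12)² = 3648 + 576 - 4752 = -528
Divide through by -528 to get (y + 12)²/16 - (x + 6)²/33 = 1.
Hyperbola, center (-6, -12), transverse axis vertical; a² = 16, b² = 33.
a = 4. Vertices at (h, k ± a).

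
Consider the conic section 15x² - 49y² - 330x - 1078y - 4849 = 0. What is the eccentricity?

e = 8/7

Rearranging, 15(x² - 22x) -49(y² + 22y) = 4849.
Complete the square in x and y: 15(x - 11)² -49(y + 11)² = 4849 + 1815 - 5929 = 735
Divide by 735: (x - 11)²/49 - (y + 11)²/15 = 1
Hyperbola, center (11, -11), transverse axis horizontal; a² = 49, b² = 15.
c² = a² + b² = 64, so c = 8.
e = c/a = 8/7.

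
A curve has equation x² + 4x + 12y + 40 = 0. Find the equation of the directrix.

y = 0

Only x is squared. Complete the square in x: (x + 2)² = -12(y + 3).
Vertex (-2, -3); 4p = -12 so p = -3. Opens down.
Directrix is the horizontal line y = k − p = -3 − (-3) = 0.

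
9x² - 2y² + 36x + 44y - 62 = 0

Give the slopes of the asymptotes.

Group: 9(x² + 4x) -2(y² - 22y) = 62
Completing the square gives 9(x + 2)² -2(y - 11)² = 62 + 36 - 242 = -144.
Divide through by -144 to get (y - 11)²/72 - (x + 2)²/16 = 1.
Hyperbola, center (-2, 11), transverse axis vertical; a² = 72, b² = 16.
For a vertical hyperbola the asymptotes have slope ±a/b.
Here that is ±6√2/4 = ±3√2/2.

3√2/2 and -3√2/2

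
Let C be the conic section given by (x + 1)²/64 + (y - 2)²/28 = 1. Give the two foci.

(-7, 2) and (5, 2)

Center (-1, 2). The larger denominator 64 sits under the x-term, so the major axis is horizontal; a² = 64, b² = 28.
c² = a² - b² = 64 - 28 = 36, so c = 6.
Foci lie on the horizontal axis through the center: (h ± c, k).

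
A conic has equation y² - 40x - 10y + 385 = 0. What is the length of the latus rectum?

40

Only y is squared. Complete the square in y: (y - 5)² = 40(x - 9).
Vertex (9, 5); 4p = 40 so p = 10. Opens right.
Latus rectum length = |4p| = 40.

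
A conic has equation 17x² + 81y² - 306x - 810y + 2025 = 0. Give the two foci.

(1, 5) and (17, 5)

Group: 17(x² - 18x) + 81(y² - 10y) = -2025
Completing the square gives 17(x - 9)² + 81(y - 5)² = -2025 + 1377 + 2025 = 1377.
Divide through by 1377 to get (x - 9)²/81 + (y - 5)²/17 = 1.
Ellipse, center (9, 5), major axis horizontal; a² = 81, b² = 17.
c² = a² - b² = 81 - 17 = 64, so c = 8.
Foci lie on the horizontal axis through the center: (h ± c, k).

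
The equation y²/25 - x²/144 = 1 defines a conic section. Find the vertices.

(0, -5) and (0, 5)

Center (0, 0). The positive term is the y-term, so the transverse axis is vertical; a² = 25, b² = 144.
a = 5. Vertices at (h, k ± a).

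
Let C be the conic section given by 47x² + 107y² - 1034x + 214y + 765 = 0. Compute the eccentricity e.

Collect terms: 47(x² - 22x) + 107(y² + 2y) = -765
Complete the square: 47(x - 11)² + 107(y + 1)² = -765 + 5687 + 107 = 5029
Divide by 5029: (x - 11)²/107 + (y + 1)²/47 = 1
Ellipse, center (11, -1), major axis horizontal; a² = 107, b² = 47.
c² = a² - b² = 60, so c = 2√15.
e = c/a = 2√15/√107 = 2√1605/107.

e = 2√1605/107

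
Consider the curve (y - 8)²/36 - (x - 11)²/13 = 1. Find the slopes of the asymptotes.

Center (11, 8). The positive term is the y-term, so the transverse axis is vertical; a² = 36, b² = 13.
For a vertical hyperbola the asymptotes have slope ±a/b.
Here that is ±6/√13 = ±6√13/13.

6√13/13 and -6√13/13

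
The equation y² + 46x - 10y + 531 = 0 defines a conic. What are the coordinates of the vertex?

Only y is squared. Complete the square in y: (y - 5)² = -46(x + 11).
Vertex (-11, 5); 4p = -46 so p = -23/2. Opens left.

(-11, 5)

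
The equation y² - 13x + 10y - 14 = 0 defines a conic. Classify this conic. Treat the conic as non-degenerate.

No xy term. Coefficients of x² and y² are A = 0, C = 1.
Exactly one squared variable ⇒ parabola.

parabola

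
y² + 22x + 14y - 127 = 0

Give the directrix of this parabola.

x = 27/2

Only y is squared. Complete the square in y: (y + 7)² = -22(x - 8).
Vertex (8, -7); 4p = -22 so p = -11/2. Opens left.
Directrix is the vertical line x = h − p = 8 − (-11/2) = 27/2.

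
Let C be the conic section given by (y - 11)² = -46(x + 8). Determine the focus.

(-39/2, 11)

Vertex (-8, 11); 4p = -46 so p = -23/2. Opens left.
Focus is p units from the vertex along the axis: (h + p, k).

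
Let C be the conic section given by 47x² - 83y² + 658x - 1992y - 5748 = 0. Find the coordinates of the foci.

(-7, -12 - √130) and (-7, -12 + √130)

Collect terms: 47(x² + 14x) -83(y² + 24y) = 5748
Complete the square in x and y: 47(x + 7)² -83(y + 12)² = 5748 + 2303 - 11952 = -3901
Divide by -3901: (y + 12)²/47 - (x + 7)²/83 = 1
Hyperbola, center (-7, -12), transverse axis vertical; a² = 47, b² = 83.
c² = a² + b² = 47 + 83 = 130, so c = √130.
Foci lie on the vertical axis through the center: (h, k ± c).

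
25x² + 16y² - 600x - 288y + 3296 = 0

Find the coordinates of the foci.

(12, 3) and (12, 15)

Group: 25(x² - 24x) + 16(y² - 18y) = -3296
25(x - 12)² + 16(y - 9)² = -3296 + 3600 + 1296 = 1600
Divide through by 1600 to get (x - 12)²/64 + (y - 9)²/100 = 1.
Ellipse, center (12, 9), major axis vertical; a² = 100, b² = 64.
c² = a² - b² = 100 - 64 = 36, so c = 6.
Foci lie on the vertical axis through the center: (h, k ± c).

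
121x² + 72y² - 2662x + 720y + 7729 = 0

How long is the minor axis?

12√2

121(x² - 22x) + 72(y² + 10y) = -7729
Complete the square: 121(x - 11)² + 72(y + 5)² = -7729 + 14641 + 1800 = 8712
Dividing both sides by 8712: (x - 11)²/72 + (y + 5)²/121 = 1
Ellipse, center (11, -5), major axis vertical; a² = 121, b² = 72.
b² = 72 so b = 6√2; the minor axis has length 2b = 12√2.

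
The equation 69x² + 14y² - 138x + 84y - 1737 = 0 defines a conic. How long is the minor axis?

4√7

Collect terms: 69(x² - 2x) + 14(y² + 6y) = 1737
69(x - 1)² + 14(y + 3)² = 1737 + 69 + 126 = 1932
Divide by 1932: (x - 1)²/28 + (y + 3)²/138 = 1
Ellipse, center (1, -3), major axis vertical; a² = 138, b² = 28.
b² = 28 so b = 2√7; the minor axis has length 2b = 4√7.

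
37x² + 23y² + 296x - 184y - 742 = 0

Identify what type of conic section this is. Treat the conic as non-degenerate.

ellipse

No xy term. Coefficients of x² and y² are A = 37, C = 23.
A and C have the same sign but A ≠ C ⇒ ellipse.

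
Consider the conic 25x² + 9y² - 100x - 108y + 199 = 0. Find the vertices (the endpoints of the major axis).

Group the x- and y-terms: 25(x² - 4x) + 9(y² - 12y) = -199
Completing the square gives 25(x - 2)² + 9(y - 6)² = -199 + 100 + 324 = 225.
Dividing both sides by 225: (x - 2)²/9 + (y - 6)²/25 = 1
Ellipse, center (2, 6), major axis vertical; a² = 25, b² = 9.
a = 5. Vertices at (h, k ± a).

(2, 1) and (2, 11)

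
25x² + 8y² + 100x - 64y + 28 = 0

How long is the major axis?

Group: 25(x² + 4x) + 8(y² - 8y) = -28
Complete the square: 25(x + 2)² + 8(y - 4)² = -28 + 100 + 128 = 200
Dividing both sides by 200: (x + 2)²/8 + (y - 4)²/25 = 1
Ellipse, center (-2, 4), major axis vertical; a² = 25, b² = 8.
a² = 25 so a = 5; the major axis has length 2a = 10.

10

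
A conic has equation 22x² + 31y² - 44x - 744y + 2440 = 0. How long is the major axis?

22(x² - 2x) + 31(y² - 24y) = -2440
Complete the square: 22(x - 1)² + 31(y - 12)² = -2440 + 22 + 4464 = 2046
Divide through by 2046 to get (x - 1)²/93 + (y - 12)²/66 = 1.
Ellipse, center (1, 12), major axis horizontal; a² = 93, b² = 66.
a² = 93 so a = √93; the major axis has length 2a = 2√93.

2√93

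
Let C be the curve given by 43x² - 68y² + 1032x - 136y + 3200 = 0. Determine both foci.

(-12 - √111, -1) and (-12 + √111, -1)

Group the x- and y-terms: 43(x² + 24x) -68(y² + 2y) = -3200
Completing the square gives 43(x + 12)² -68(y + 1)² = -3200 + 6192 - 68 = 2924.
Divide through by 2924 to get (x + 12)²/68 - (y + 1)²/43 = 1.
Hyperbola, center (-12, -1), transverse axis horizontal; a² = 68, b² = 43.
c² = a² + b² = 68 + 43 = 111, so c = √111.
Foci lie on the horizontal axis through the center: (h ± c, k).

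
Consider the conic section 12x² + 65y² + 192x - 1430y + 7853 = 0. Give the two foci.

(-8 - √53, 11) and (-8 + √53, 11)

Collect terms: 12(x² + 16x) + 65(y² - 22y) = -7853
12(x + 8)² + 65(y - 11)² = -7853 + 768 + 7865 = 780
Dividing both sides by 780: (x + 8)²/65 + (y - 11)²/12 = 1
Ellipse, center (-8, 11), major axis horizontal; a² = 65, b² = 12.
c² = a² - b² = 65 - 12 = 53, so c = √53.
Foci lie on the horizontal axis through the center: (h ± c, k).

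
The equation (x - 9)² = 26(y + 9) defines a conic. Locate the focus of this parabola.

(9, -5/2)

Vertex (9, -9); 4p = 26 so p = 13/2. Opens up.
Focus is p units from the vertex along the axis: (h, k + p).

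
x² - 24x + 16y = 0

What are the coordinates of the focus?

(12, 5)

Only x is squared. Complete the square in x: (x - 12)² = -16(y - 9).
Vertex (12, 9); 4p = -16 so p = -4. Opens down.
Focus is p units from the vertex along the axis: (h, k + p).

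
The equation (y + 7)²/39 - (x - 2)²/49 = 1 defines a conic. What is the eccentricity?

Center (2, -7). The positive term is the y-term, so the transverse axis is vertical; a² = 39, b² = 49.
c² = a² + b² = 88, so c = 2√22.
e = c/a = 2√22/√39 = 2√858/39.

e = 2√858/39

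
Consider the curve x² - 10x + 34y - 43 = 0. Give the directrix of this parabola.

y = 21/2

Only x is squared. Complete the square in x: (x - 5)² = -34(y - 2).
Vertex (5, 2); 4p = -34 so p = -17/2. Opens down.
Directrix is the horizontal line y = k − p = 2 − (-17/2) = 21/2.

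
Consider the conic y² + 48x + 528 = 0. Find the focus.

(-23, 0)

Only y is squared. Complete the square in y: y² = -48(x + 11).
Vertex (-11, 0); 4p = -48 so p = -12. Opens left.
Focus is p units from the vertex along the axis: (h + p, k).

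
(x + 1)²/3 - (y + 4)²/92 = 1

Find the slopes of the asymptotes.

2√69/3 and -2√69/3

Center (-1, -4). The positive term is the x-term, so the transverse axis is horizontal; a² = 3, b² = 92.
For a horizontal hyperbola the asymptotes have slope ±b/a.
Here that is ±2√23/√3 = ±2√69/3.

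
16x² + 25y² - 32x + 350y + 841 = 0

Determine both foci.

16(x² - 2x) + 25(y² + 14y) = -841
Complete the square in x and y: 16(x - 1)² + 25(y + 7)² = -841 + 16 + 1225 = 400
Dividing both sides by 400: (x - 1)²/25 + (y + 7)²/16 = 1
Ellipse, center (1, -7), major axis horizontal; a² = 25, b² = 16.
c² = a² - b² = 25 - 16 = 9, so c = 3.
Foci lie on the horizontal axis through the center: (h ± c, k).

(-2, -7) and (4, -7)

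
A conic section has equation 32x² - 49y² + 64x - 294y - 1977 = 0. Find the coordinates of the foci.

(-10, -3) and (8, -3)

Group: 32(x² + 2x) -49(y² + 6y) = 1977
Complete the square in x and y: 32(x + 1)² -49(y + 3)² = 1977 + 32 - 441 = 1568
Divide by 1568: (x + 1)²/49 - (y + 3)²/32 = 1
Hyperbola, center (-1, -3), transverse axis horizontal; a² = 49, b² = 32.
c² = a² + b² = 49 + 32 = 81, so c = 9.
Foci lie on the horizontal axis through the center: (h ± c, k).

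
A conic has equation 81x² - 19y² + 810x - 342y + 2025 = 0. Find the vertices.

81(x² + 10x) -19(y² + 18y) = -2025
81(x + 5)² -19(y + 9)² = -2025 + 2025 - 1539 = -1539
Dividing both sides by -1539: (y + 9)²/81 - (x + 5)²/19 = 1
Hyperbola, center (-5, -9), transverse axis vertical; a² = 81, b² = 19.
a = 9. Vertices at (h, k ± a).

(-5, -18) and (-5, 0)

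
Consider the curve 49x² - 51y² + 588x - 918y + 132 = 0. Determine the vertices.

(-6, -16) and (-6, -2)

Group: 49(x² + 12x) -51(y² + 18y) = -132
Completing the square gives 49(x + 6)² -51(y + 9)² = -132 + 1764 - 4131 = -2499.
Dividing both sides by -2499: (y + 9)²/49 - (x + 6)²/51 = 1
Hyperbola, center (-6, -9), transverse axis vertical; a² = 49, b² = 51.
a = 7. Vertices at (h, k ± a).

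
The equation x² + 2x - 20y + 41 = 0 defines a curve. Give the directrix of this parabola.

y = -3

Only x is squared. Complete the square in x: (x + 1)² = 20(y - 2).
Vertex (-1, 2); 4p = 20 so p = 5. Opens up.
Directrix is the horizontal line y = k − p = 2 − (5) = -3.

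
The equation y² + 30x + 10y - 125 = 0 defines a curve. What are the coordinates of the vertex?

Only y is squared. Complete the square in y: (y + 5)² = -30(x - 5).
Vertex (5, -5); 4p = -30 so p = -15/2. Opens left.

(5, -5)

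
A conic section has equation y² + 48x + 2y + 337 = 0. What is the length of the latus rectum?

48

Only y is squared. Complete the square in y: (y + 1)² = -48(x + 7).
Vertex (-7, -1); 4p = -48 so p = -12. Opens left.
Latus rectum length = |4p| = 48.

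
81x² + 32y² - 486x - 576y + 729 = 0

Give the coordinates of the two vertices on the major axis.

Group the x- and y-terms: 81(x² - 6x) + 32(y² - 18y) = -729
Complete the square in x and y: 81(x - 3)² + 32(y - 9)² = -729 + 729 + 2592 = 2592
Divide through by 2592 to get (x - 3)²/32 + (y - 9)²/81 = 1.
Ellipse, center (3, 9), major axis vertical; a² = 81, b² = 32.
a = 9. Vertices at (h, k ± a).

(3, 0) and (3, 18)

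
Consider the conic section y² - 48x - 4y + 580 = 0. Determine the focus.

Only y is squared. Complete the square in y: (y - 2)² = 48(x - 12).
Vertex (12, 2); 4p = 48 so p = 12. Opens right.
Focus is p units from the vertex along the axis: (h + p, k).

(24, 2)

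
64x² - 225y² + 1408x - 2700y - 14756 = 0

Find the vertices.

(-26, -6) and (4, -6)

Rearranging, 64(x² + 22x) -225(y² + 12y) = 14756.
Complete the square: 64(x + 11)² -225(y + 6)² = 14756 + 7744 - 8100 = 14400
Divide through by 14400 to get (x + 11)²/225 - (y + 6)²/64 = 1.
Hyperbola, center (-11, -6), transverse axis horizontal; a² = 225, b² = 64.
a = 15. Vertices at (h ± a, k).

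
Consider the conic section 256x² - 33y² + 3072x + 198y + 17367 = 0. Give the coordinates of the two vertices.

(-6, -13) and (-6, 19)

Group: 256(x² + 12x) -33(y² - 6y) = -17367
Completing the square gives 256(x + 6)² -33(y - 3)² = -17367 + 9216 - 297 = -8448.
Divide by -8448: (y - 3)²/256 - (x + 6)²/33 = 1
Hyperbola, center (-6, 3), transverse axis vertical; a² = 256, b² = 33.
a = 16. Vertices at (h, k ± a).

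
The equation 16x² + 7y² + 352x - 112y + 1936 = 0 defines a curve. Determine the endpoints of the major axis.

Rearranging, 16(x² + 22x) + 7(y² - 16y) = -1936.
Complete the square: 16(x + 11)² + 7(y - 8)² = -1936 + 1936 + 448 = 448
Divide through by 448 to get (x + 11)²/28 + (y - 8)²/64 = 1.
Ellipse, center (-11, 8), major axis vertical; a² = 64, b² = 28.
a = 8. Vertices at (h, k ± a).

(-11, 0) and (-11, 16)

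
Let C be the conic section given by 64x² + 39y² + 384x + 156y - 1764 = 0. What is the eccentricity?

e = 5/8

64(x² + 6x) + 39(y² + 4y) = 1764
Complete the square in x and y: 64(x + 3)² + 39(y + 2)² = 1764 + 576 + 156 = 2496
Divide through by 2496 to get (x + 3)²/39 + (y + 2)²/64 = 1.
Ellipse, center (-3, -2), major axis vertical; a² = 64, b² = 39.
c² = a² - b² = 25, so c = 5.
e = c/a = 5/8.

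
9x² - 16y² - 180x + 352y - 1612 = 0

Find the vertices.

Rearranging, 9(x² - 20x) -16(y² - 22y) = 1612.
Complete the square: 9(x - 10)² -16(y - 11)² = 1612 + 900 - 1936 = 576
Dividing both sides by 576: (x - 10)²/64 - (y - 11)²/36 = 1
Hyperbola, center (10, 11), transverse axis horizontal; a² = 64, b² = 36.
a = 8. Vertices at (h ± a, k).

(2, 11) and (18, 11)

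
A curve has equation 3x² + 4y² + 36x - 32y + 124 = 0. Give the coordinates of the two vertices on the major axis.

Rearranging, 3(x² + 12x) + 4(y² - 8y) = -124.
3(x + 6)² + 4(y - 4)² = -124 + 108 + 64 = 48
Dividing both sides by 48: (x + 6)²/16 + (y - 4)²/12 = 1
Ellipse, center (-6, 4), major axis horizontal; a² = 16, b² = 12.
a = 4. Vertices at (h ± a, k).

(-10, 4) and (-2, 4)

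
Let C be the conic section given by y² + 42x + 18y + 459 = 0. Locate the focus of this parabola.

Only y is squared. Complete the square in y: (y + 9)² = -42(x + 9).
Vertex (-9, -9); 4p = -42 so p = -21/2. Opens left.
Focus is p units from the vertex along the axis: (h + p, k).

(-39/2, -9)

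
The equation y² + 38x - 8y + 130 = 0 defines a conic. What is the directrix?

Only y is squared. Complete the square in y: (y - 4)² = -38(x + 3).
Vertex (-3, 4); 4p = -38 so p = -19/2. Opens left.
Directrix is the vertical line x = h − p = -3 − (-19/2) = 13/2.

x = 13/2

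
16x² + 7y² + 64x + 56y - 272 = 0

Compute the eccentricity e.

e = 3/4

16(x² + 4x) + 7(y² + 8y) = 272
16(x + 2)² + 7(y + 4)² = 272 + 64 + 112 = 448
Divide by 448: (x + 2)²/28 + (y + 4)²/64 = 1
Ellipse, center (-2, -4), major axis vertical; a² = 64, b² = 28.
c² = a² - b² = 36, so c = 6.
e = c/a = 6/8 = 3/4.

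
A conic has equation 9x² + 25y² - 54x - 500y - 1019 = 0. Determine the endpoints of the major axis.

Group the x- and y-terms: 9(x² - 6x) + 25(y² - 20y) = 1019
Completing the square gives 9(x - 3)² + 25(y - 10)² = 1019 + 81 + 2500 = 3600.
Divide through by 3600 to get (x - 3)²/400 + (y - 10)²/144 = 1.
Ellipse, center (3, 10), major axis horizontal; a² = 400, b² = 144.
a = 20. Vertices at (h ± a, k).

(-17, 10) and (23, 10)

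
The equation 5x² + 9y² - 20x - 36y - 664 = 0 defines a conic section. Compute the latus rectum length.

Group the x- and y-terms: 5(x² - 4x) + 9(y² - 4y) = 664
Complete the square in x and y: 5(x - 2)² + 9(y - 2)² = 664 + 20 + 36 = 720
Dividing both sides by 720: (x - 2)²/144 + (y - 2)²/80 = 1
Ellipse, center (2, 2), major axis horizontal; a² = 144, b² = 80.
Latus rectum length = 2b²/a = 2·80/12 = 40/3.

40/3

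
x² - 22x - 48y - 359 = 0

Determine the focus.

Only x is squared. Complete the square in x: (x - 11)² = 48(y + 10).
Vertex (11, -10); 4p = 48 so p = 12. Opens up.
Focus is p units from the vertex along the axis: (h, k + p).

(11, 2)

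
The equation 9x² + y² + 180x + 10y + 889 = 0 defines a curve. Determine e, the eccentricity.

Group: 9(x² + 20x) + (y² + 10y) = -889
Complete the square: 9(x + 10)² + (y + 5)² = -889 + 900 + 25 = 36
Divide through by 36 to get (x + 10)²/4 + (y + 5)²/36 = 1.
Ellipse, center (-10, -5), major axis vertical; a² = 36, b² = 4.
c² = a² - b² = 32, so c = 4√2.
e = c/a = 4√2/6 = 2√2/3.

e = 2√2/3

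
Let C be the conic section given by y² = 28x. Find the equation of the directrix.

x = -7

Vertex (0, 0); 4p = 28 so p = 7. Opens right.
Directrix is the vertical line x = h − p = 0 − (7) = -7.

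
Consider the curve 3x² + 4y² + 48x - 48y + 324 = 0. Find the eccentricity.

e = 1/2

Collect terms: 3(x² + 16x) + 4(y² - 12y) = -324
Complete the square: 3(x + 8)² + 4(y - 6)² = -324 + 192 + 144 = 12
Dividing both sides by 12: (x + 8)²/4 + (y - 6)²/3 = 1
Ellipse, center (-8, 6), major axis horizontal; a² = 4, b² = 3.
c² = a² - b² = 1, so c = 1.
e = c/a = 1/2.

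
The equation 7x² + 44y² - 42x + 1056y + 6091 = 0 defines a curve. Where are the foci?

(3 - √37, -12) and (3 + √37, -12)

7(x² - 6x) + 44(y² + 24y) = -6091
Completing the square gives 7(x - 3)² + 44(y + 12)² = -6091 + 63 + 6336 = 308.
Dividing both sides by 308: (x - 3)²/44 + (y + 12)²/7 = 1
Ellipse, center (3, -12), major axis horizontal; a² = 44, b² = 7.
c² = a² - b² = 44 - 7 = 37, so c = √37.
Foci lie on the horizontal axis through the center: (h ± c, k).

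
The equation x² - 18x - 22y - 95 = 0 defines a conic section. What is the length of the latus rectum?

22

Only x is squared. Complete the square in x: (x - 9)² = 22(y + 8).
Vertex (9, -8); 4p = 22 so p = 11/2. Opens up.
Latus rectum length = |4p| = 22.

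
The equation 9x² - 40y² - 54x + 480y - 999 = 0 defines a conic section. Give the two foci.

9(x² - 6x) -40(y² - 12y) = 999
Complete the square in x and y: 9(x - 3)² -40(y - 6)² = 999 + 81 - 1440 = -360
Dividing both sides by -360: (y - 6)²/9 - (x - 3)²/40 = 1
Hyperbola, center (3, 6), transverse axis vertical; a² = 9, b² = 40.
c² = a² + b² = 9 + 40 = 49, so c = 7.
Foci lie on the vertical axis through the center: (h, k ± c).

(3, -1) and (3, 13)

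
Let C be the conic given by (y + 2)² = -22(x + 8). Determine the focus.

(-27/2, -2)

Vertex (-8, -2); 4p = -22 so p = -11/2. Opens left.
Focus is p units from the vertex along the axis: (h + p, k).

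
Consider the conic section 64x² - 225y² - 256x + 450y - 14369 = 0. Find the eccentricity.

Group the x- and y-terms: 64(x² - 4x) -225(y² - 2y) = 14369
Complete the square in x and y: 64(x - 2)² -225(y - 1)² = 14369 + 256 - 225 = 14400
Divide through by 14400 to get (x - 2)²/225 - (y - 1)²/64 = 1.
Hyperbola, center (2, 1), transverse axis horizontal; a² = 225, b² = 64.
c² = a² + b² = 289, so c = 17.
e = c/a = 17/15.

e = 17/15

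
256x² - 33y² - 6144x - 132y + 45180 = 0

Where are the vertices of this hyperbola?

Group: 256(x² - 24x) -33(y² + 4y) = -45180
Completing the square gives 256(x - 12)² -33(y + 2)² = -45180 + 36864 - 132 = -8448.
Divide through by -8448 to get (y + 2)²/256 - (x - 12)²/33 = 1.
Hyperbola, center (12, -2), transverse axis vertical; a² = 256, b² = 33.
a = 16. Vertices at (h, k ± a).

(12, -18) and (12, 14)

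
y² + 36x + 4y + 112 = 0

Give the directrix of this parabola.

x = 6

Only y is squared. Complete the square in y: (y + 2)² = -36(x + 3).
Vertex (-3, -2); 4p = -36 so p = -9. Opens left.
Directrix is the vertical line x = h − p = -3 − (-9) = 6.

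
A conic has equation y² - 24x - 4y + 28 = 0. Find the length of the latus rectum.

Only y is squared. Complete the square in y: (y - 2)² = 24(x - 1).
Vertex (1, 2); 4p = 24 so p = 6. Opens right.
Latus rectum length = |4p| = 24.

24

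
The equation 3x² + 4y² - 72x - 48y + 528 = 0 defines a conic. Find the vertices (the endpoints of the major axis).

(8, 6) and (16, 6)

Collect terms: 3(x² - 24x) + 4(y² - 12y) = -528
Complete the square: 3(x - 12)² + 4(y - 6)² = -528 + 432 + 144 = 48
Divide through by 48 to get (x - 12)²/16 + (y - 6)²/12 = 1.
Ellipse, center (12, 6), major axis horizontal; a² = 16, b² = 12.
a = 4. Vertices at (h ± a, k).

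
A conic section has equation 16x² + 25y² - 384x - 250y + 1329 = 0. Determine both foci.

(6, 5) and (18, 5)

Group: 16(x² - 24x) + 25(y² - 10y) = -1329
Complete the square in x and y: 16(x - 12)² + 25(y - 5)² = -1329 + 2304 + 625 = 1600
Divide through by 1600 to get (x - 12)²/100 + (y - 5)²/64 = 1.
Ellipse, center (12, 5), major axis horizontal; a² = 100, b² = 64.
c² = a² - b² = 100 - 64 = 36, so c = 6.
Foci lie on the horizontal axis through the center: (h ± c, k).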